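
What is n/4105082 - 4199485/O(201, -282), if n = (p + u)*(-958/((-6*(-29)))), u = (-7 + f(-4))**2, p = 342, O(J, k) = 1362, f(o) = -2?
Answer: -124984442547112/40535632209 ≈ -3083.3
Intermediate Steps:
u = 81 (u = (-7 - 2)**2 = (-9)**2 = 81)
n = -67539/29 (n = (342 + 81)*(-958/((-6*(-29)))) = 423*(-958/174) = 423*(-958*1/174) = 423*(-479/87) = -67539/29 ≈ -2328.9)
n/4105082 - 4199485/O(201, -282) = -67539/29/4105082 - 4199485/1362 = -67539/29*1/4105082 - 4199485*1/1362 = -67539/119047378 - 4199485/1362 = -124984442547112/40535632209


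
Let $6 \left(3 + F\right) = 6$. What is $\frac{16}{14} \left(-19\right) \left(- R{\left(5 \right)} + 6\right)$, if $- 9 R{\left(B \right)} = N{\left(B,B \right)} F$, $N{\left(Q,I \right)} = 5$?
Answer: $- \frac{6688}{63} \approx -106.16$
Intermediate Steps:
$F = -2$ ($F = -3 + \frac{1}{6} \cdot 6 = -3 + 1 = -2$)
$R{\left(B \right)} = \frac{10}{9}$ ($R{\left(B \right)} = - \frac{5 \left(-2\right)}{9} = \left(- \frac{1}{9}\right) \left(-10\right) = \frac{10}{9}$)
$\frac{16}{14} \left(-19\right) \left(- R{\left(5 \right)} + 6\right) = \frac{16}{14} \left(-19\right) \left(\left(-1\right) \frac{10}{9} + 6\right) = 16 \cdot \frac{1}{14} \left(-19\right) \left(- \frac{10}{9} + 6\right) = \frac{8}{7} \left(-19\right) \frac{44}{9} = \left(- \frac{152}{7}\right) \frac{44}{9} = - \frac{6688}{63}$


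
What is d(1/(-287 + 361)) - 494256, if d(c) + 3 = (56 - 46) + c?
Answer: -36574425/74 ≈ -4.9425e+5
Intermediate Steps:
d(c) = 7 + c (d(c) = -3 + ((56 - 46) + c) = -3 + (10 + c) = 7 + c)
d(1/(-287 + 361)) - 494256 = (7 + 1/(-287 + 361)) - 494256 = (7 + 1/74) - 494256 = 519/74 - 494256 = -36574425/74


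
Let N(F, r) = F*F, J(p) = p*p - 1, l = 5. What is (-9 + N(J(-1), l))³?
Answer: -729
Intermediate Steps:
J(p) = -1 + p² (J(p) = p² - 1 = -1 + p²)
N(F, r) = F²
(-9 + N(J(-1), l))³ = (-9 + (-1 + (-1)²)²)³ = (-9 + (-1 + 1)²)³ = (-9 + 0²)³ = (-9 + 0)³ = (-9)³ = -729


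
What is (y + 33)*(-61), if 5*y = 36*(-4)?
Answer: -1281/5 ≈ -256.20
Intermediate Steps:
y = -144/5 (y = (36*(-4))/5 = (1/5)*(-144) = -144/5 ≈ -28.800)
(y + 33)*(-61) = (-144/5 + 33)*(-61) = (21/5)*(-61) = -1281/5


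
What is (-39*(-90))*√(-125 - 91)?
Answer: 21060*I*√6 ≈ 51586.0*I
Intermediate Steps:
(-39*(-90))*√(-125 - 91) = 3510*√(-216) = 3510*(6*I*√6) = 21060*I*√6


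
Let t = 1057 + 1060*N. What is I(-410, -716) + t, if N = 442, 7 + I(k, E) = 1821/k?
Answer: 192521879/410 ≈ 4.6957e+5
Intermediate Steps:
I(k, E) = -7 + 1821/k
t = 469577 (t = 1057 + 1060*442 = 1057 + 468520 = 469577)
I(-410, -716) + t = (-7 + 1821/(-410)) + 469577 = (-7 + 1821*(-1/410)) + 469577 = (-7 - 1821/410) + 469577 = -4691/410 + 469577 = 192521879/410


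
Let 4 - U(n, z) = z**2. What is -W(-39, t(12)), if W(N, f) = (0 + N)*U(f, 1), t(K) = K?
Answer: 117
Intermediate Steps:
U(n, z) = 4 - z**2
W(N, f) = 3*N (W(N, f) = (0 + N)*(4 - 1*1**2) = N*(4 - 1*1) = N*(4 - 1) = N*3 = 3*N)
-W(-39, t(12)) = -3*(-39) = -1*(-117) = 117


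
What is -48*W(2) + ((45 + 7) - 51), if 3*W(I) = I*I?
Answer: -63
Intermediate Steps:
W(I) = I²/3 (W(I) = (I*I)/3 = I²/3)
-48*W(2) + ((45 + 7) - 51) = -16*2² + ((45 + 7) - 51) = -16*4 + (52 - 51) = -48*4/3 + 1 = -64 + 1 = -63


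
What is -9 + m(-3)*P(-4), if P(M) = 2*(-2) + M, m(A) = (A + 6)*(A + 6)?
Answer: -81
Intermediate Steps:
m(A) = (6 + A)² (m(A) = (6 + A)*(6 + A) = (6 + A)²)
P(M) = -4 + M
-9 + m(-3)*P(-4) = -9 + (6 - 3)²*(-4 - 4) = -9 + 3²*(-8) = -9 + 9*(-8) = -9 - 72 = -81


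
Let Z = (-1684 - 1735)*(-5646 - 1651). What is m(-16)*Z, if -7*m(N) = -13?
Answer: 324329759/7 ≈ 4.6333e+7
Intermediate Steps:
Z = 24948443 (Z = -3419*(-7297) = 24948443)
m(N) = 13/7 (m(N) = -⅐*(-13) = 13/7)
m(-16)*Z = (13/7)*24948443 = 324329759/7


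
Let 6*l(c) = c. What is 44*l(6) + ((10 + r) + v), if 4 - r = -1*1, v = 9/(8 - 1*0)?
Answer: 481/8 ≈ 60.125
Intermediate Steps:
v = 9/8 (v = 9/(8 + 0) = 9/8 ≈ 1.1250)
l(c) = c/6
r = 5 (r = 4 - (-1) = 4 - 1*(-1) = 4 + 1 = 5)
44*l(6) + ((10 + r) + v) = 44*((⅙)*6) + ((10 + 5) + 9/8) = 44*1 + (15 + 9/8) = 44 + 129/8 = 481/8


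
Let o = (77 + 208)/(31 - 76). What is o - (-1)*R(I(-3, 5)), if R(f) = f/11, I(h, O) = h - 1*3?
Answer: -227/33 ≈ -6.8788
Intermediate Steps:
I(h, O) = -3 + h (I(h, O) = h - 3 = -3 + h)
R(f) = f/11 (R(f) = f*(1/11) = f/11)
o = -19/3 (o = 285/(-45) = 285*(-1/45) = -19/3 ≈ -6.3333)
o - (-1)*R(I(-3, 5)) = -19/3 - (-1)*(-3 - 3)/11 = -19/3 - (-1)*(1/11)*(-6) = -19/3 - (-1)*(-6)/11 = -19/3 - 1*6/11 = -19/3 - 6/11 = -227/33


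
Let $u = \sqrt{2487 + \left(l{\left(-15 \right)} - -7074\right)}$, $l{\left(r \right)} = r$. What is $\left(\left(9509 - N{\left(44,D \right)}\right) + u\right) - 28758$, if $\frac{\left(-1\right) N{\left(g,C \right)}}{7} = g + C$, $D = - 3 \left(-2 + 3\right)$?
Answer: $-18962 + \sqrt{9546} \approx -18864.0$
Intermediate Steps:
$D = -3$ ($D = \left(-3\right) 1 = -3$)
$u = \sqrt{9546}$ ($u = \sqrt{2487 - -7059} = \sqrt{2487 + \left(-15 + 7074\right)} = \sqrt{2487 + 7059} = \sqrt{9546} \approx 97.704$)
$N{\left(g,C \right)} = - 7 C - 7 g$ ($N{\left(g,C \right)} = - 7 \left(g + C\right) = - 7 \left(C + g\right) = - 7 C - 7 g$)
$\left(\left(9509 - N{\left(44,D \right)}\right) + u\right) - 28758 = \left(\left(9509 - \left(\left(-7\right) \left(-3\right) - 308\right)\right) + \sqrt{9546}\right) - 28758 = \left(\left(9509 - \left(21 - 308\right)\right) + \sqrt{9546}\right) - 28758 = \left(\left(9509 - -287\right) + \sqrt{9546}\right) - 28758 = \left(\left(9509 + 287\right) + \sqrt{9546}\right) - 28758 = \left(9796 + \sqrt{9546}\right) - 28758 = -18962 + \sqrt{9546}$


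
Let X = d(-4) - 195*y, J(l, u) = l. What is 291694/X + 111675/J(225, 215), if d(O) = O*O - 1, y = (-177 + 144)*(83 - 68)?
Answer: 8034619/16090 ≈ 499.35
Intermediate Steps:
y = -495 (y = -33*15 = -495)
d(O) = -1 + O**2 (d(O) = O**2 - 1 = -1 + O**2)
X = 96540 (X = (-1 + (-4)**2) - 195*(-495) = (-1 + 16) + 96525 = 15 + 96525 = 96540)
291694/X + 111675/J(225, 215) = 291694/96540 + 111675/225 = 291694*(1/96540) + 111675*(1/225) = 145847/48270 + 1489/3 = 8034619/16090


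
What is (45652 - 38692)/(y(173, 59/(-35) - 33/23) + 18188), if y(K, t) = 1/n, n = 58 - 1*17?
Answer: 285360/745709 ≈ 0.38267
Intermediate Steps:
n = 41 (n = 58 - 17 = 41)
y(K, t) = 1/41
(45652 - 38692)/(y(173, 59/(-35) - 33/23) + 18188) = (45652 - 38692)/(1/41 + 18188) = 6960/(745709/41) = 6960*(41/745709) = 285360/745709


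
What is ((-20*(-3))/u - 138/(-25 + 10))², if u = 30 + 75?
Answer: 116964/1225 ≈ 95.481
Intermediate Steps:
u = 105
((-20*(-3))/u - 138/(-25 + 10))² = (-20*(-3)/105 - 138/(-25 + 10))² = (60*(1/105) - 138/(-15))² = (4/7 - 138*(-1/15))² = (4/7 + 46/5)² = (342/35)² = 116964/1225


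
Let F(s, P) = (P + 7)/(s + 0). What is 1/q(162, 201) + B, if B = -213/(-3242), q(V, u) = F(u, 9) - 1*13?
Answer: -98481/8419474 ≈ -0.011697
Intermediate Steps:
F(s, P) = (7 + P)/s
q(V, u) = -13 + 16/u (q(V, u) = (7 + 9)/u - 1*13 = 16/u - 13 = -13 + 16/u)
B = 213/3242 (B = -213*(-1/3242) = 213/3242 ≈ 0.065700)
1/q(162, 201) + B = 1/(-13 + 16/201) + 213/3242 = 1/(-2597/201) + 213/3242 = -201/2597 + 213/3242 = -98481/8419474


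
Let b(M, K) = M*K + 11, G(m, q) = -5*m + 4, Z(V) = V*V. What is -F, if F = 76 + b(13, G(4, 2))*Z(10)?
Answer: 19624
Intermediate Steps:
Z(V) = V²
G(m, q) = 4 - 5*m
b(M, K) = 11 + K*M (b(M, K) = K*M + 11 = 11 + K*M)
F = -19624 (F = 76 + (11 + (4 - 5*4)*13)*10² = 76 + (11 + (4 - 20)*13)*100 = 76 + (11 - 16*13)*100 = 76 + (11 - 208)*100 = 76 - 197*100 = 76 - 19700 = -19624)
-F = -1*(-19624) = 19624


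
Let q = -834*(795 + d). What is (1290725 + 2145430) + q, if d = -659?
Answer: 3322731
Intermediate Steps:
q = -113424 (q = -834*(795 - 659) = -834*136 = -113424)
(1290725 + 2145430) + q = (1290725 + 2145430) - 113424 = 3436155 - 113424 = 3322731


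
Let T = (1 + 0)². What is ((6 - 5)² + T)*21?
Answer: 42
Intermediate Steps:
T = 1 (T = 1² = 1)
((6 - 5)² + T)*21 = ((6 - 5)² + 1)*21 = (1² + 1)*21 = (1 + 1)*21 = 2*21 = 42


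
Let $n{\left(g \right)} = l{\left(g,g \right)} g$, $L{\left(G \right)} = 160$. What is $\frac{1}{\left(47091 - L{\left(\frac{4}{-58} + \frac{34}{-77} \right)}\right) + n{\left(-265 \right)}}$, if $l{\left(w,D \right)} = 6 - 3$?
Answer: $\frac{1}{46136} \approx 2.1675 \cdot 10^{-5}$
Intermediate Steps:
$l{\left(w,D \right)} = 3$
$n{\left(g \right)} = 3 g$
$\frac{1}{\left(47091 - L{\left(\frac{4}{-58} + \frac{34}{-77} \right)}\right) + n{\left(-265 \right)}} = \frac{1}{\left(47091 - 160\right) + 3 \left(-265\right)} = \frac{1}{\left(47091 - 160\right) - 795} = \frac{1}{46931 - 795} = \frac{1}{46136}$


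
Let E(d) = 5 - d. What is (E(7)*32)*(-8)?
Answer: 512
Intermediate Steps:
(E(7)*32)*(-8) = ((5 - 1*7)*32)*(-8) = ((5 - 7)*32)*(-8) = -2*32*(-8) = -64*(-8) = 512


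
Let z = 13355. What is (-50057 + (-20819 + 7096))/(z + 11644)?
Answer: -21260/8333 ≈ -2.5513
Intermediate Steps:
(-50057 + (-20819 + 7096))/(z + 11644) = (-50057 + (-20819 + 7096))/(13355 + 11644) = (-50057 - 13723)/24999 = -63780*1/24999 = -21260/8333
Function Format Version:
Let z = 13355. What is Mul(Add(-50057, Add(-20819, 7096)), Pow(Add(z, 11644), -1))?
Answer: Rational(-21260, 8333) ≈ -2.5513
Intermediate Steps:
Mul(Add(-50057, Add(-20819, 7096)), Pow(Add(z, 11644), -1)) = Mul(Add(-50057, Add(-20819, 7096)), Pow(Add(13355, 11644), -1)) = Mul(Add(-50057, -13723), Pow(24999, -1)) = Mul(-63780, Rational(1, 24999)) = Rational(-21260, 8333)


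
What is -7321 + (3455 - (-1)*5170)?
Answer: 1304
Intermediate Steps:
-7321 + (3455 - (-1)*5170) = -7321 + (3455 - 1*(-5170)) = -7321 + (3455 + 5170) = -7321 + 8625 = 1304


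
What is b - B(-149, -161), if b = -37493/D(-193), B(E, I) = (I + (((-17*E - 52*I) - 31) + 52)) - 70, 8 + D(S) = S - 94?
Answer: -3117532/295 ≈ -10568.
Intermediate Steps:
D(S) = -102 + S (D(S) = -8 + (S - 94) = -8 + (-94 + S) = -102 + S)
B(E, I) = -49 - 51*I - 17*E (B(E, I) = (I + (((-52*I - 17*E) - 31) + 52)) - 70 = (I + ((-31 - 52*I - 17*E) + 52)) - 70 = (I + (21 - 52*I - 17*E)) - 70 = (21 - 51*I - 17*E) - 70 = -49 - 51*I - 17*E)
b = 37493/295 (b = -37493/(-102 - 193) = -37493/(-295) = -37493*(-1/295) = 37493/295 ≈ 127.09)
b - B(-149, -161) = 37493/295 - (-49 - 51*(-161) - 17*(-149)) = 37493/295 - (-49 + 8211 + 2533) = 37493/295 - 1*10695 = 37493/295 - 10695 = -3117532/295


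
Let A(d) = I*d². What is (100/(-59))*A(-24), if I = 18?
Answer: -1036800/59 ≈ -17573.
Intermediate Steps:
A(d) = 18*d²
(100/(-59))*A(-24) = (100/(-59))*(18*(-24)²) = (100*(-1/59))*(18*576) = -100/59*10368 = -1036800/59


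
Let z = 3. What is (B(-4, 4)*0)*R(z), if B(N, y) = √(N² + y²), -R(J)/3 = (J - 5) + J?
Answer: 0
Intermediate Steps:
R(J) = 15 - 6*J (R(J) = -3*((J - 5) + J) = -3*((-5 + J) + J) = -3*(-5 + 2*J) = 15 - 6*J)
(B(-4, 4)*0)*R(z) = (√((-4)² + 4²)*0)*(15 - 6*3) = (√(16 + 16)*0)*(15 - 18) = (√32*0)*(-3) = ((4*√2)*0)*(-3) = 0*(-3) = 0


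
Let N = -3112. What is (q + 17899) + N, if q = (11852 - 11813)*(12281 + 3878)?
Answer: 644988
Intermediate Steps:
q = 630201 (q = 39*16159 = 630201)
(q + 17899) + N = (630201 + 17899) - 3112 = 648100 - 3112 = 644988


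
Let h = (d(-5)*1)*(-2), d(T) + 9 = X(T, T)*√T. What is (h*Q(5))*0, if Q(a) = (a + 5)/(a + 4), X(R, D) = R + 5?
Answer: 0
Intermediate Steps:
X(R, D) = 5 + R
Q(a) = (5 + a)/(4 + a)
d(T) = -9 + √T*(5 + T) (d(T) = -9 + (5 + T)*√T = -9 + √T*(5 + T))
h = 18 (h = ((-9 + √(-5)*(5 - 5))*1)*(-2) = ((-9 + (I*√5)*0)*1)*(-2) = ((-9 + 0)*1)*(-2) = -9*1*(-2) = -9*(-2) = 18)
(h*Q(5))*0 = (18*((5 + 5)/(4 + 5)))*0 = (18*(10/9))*0 = 20*0 = 0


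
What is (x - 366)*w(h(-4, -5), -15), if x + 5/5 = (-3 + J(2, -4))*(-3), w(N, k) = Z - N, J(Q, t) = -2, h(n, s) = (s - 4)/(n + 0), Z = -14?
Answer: 5720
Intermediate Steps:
h(n, s) = (-4 + s)/n
w(N, k) = -14 - N
x = 14 (x = -1 + (-3 - 2)*(-3) = -1 - 5*(-3) = -1 + 15 = 14)
(x - 366)*w(h(-4, -5), -15) = (14 - 366)*(-14 - (-4 - 5)/(-4)) = -352*(-14 - (-1)*(-9)/4) = -352*(-14 - 1*9/4) = -352*(-14 - 9/4) = -352*(-65/4) = 5720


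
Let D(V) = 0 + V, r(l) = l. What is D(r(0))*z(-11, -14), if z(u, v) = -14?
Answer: 0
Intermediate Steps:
D(V) = V
D(r(0))*z(-11, -14) = 0*(-14) = 0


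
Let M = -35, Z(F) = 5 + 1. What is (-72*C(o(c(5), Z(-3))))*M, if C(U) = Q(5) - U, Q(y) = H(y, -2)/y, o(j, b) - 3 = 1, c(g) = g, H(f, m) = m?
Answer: -11088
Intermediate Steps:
Z(F) = 6
o(j, b) = 4 (o(j, b) = 3 + 1 = 4)
Q(y) = -2/y
C(U) = -⅖ - U (C(U) = -2/5 - U = -2*⅕ - U = -⅖ - U)
(-72*C(o(c(5), Z(-3))))*M = -72*(-⅖ - 1*4)*(-35) = -72*(-⅖ - 4)*(-35) = -72*(-22/5)*(-35) = (1584/5)*(-35) = -11088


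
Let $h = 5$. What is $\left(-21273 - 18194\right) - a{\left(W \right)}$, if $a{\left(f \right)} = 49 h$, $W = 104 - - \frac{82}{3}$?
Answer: $-39712$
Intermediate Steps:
$W = \frac{394}{3}$ ($W = 104 - \left(-82\right) \frac{1}{3} = 104 - - \frac{82}{3} = 104 + \frac{82}{3} = \frac{394}{3} \approx 131.33$)
$a{\left(f \right)} = 245$ ($a{\left(f \right)} = 49 \cdot 5 = 245$)
$\left(-21273 - 18194\right) - a{\left(W \right)} = \left(-21273 - 18194\right) - 245 = -39467 - 245 = -39712$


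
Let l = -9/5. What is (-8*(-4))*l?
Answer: -288/5 ≈ -57.600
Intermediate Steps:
l = -9/5 (l = -9*⅕ = -9/5 ≈ -1.8000)
(-8*(-4))*l = -8*(-4)*(-9/5) = 32*(-9/5) = -288/5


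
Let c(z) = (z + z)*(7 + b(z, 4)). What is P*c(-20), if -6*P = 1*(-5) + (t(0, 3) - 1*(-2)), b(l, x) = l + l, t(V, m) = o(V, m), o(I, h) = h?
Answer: 0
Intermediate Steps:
t(V, m) = m
b(l, x) = 2*l
c(z) = 2*z*(7 + 2*z) (c(z) = (z + z)*(7 + 2*z) = (2*z)*(7 + 2*z) = 2*z*(7 + 2*z))
P = 0 (P = -(1*(-5) + (3 - 1*(-2)))/6 = -(-5 + (3 + 2))/6 = -(-5 + 5)/6 = -1/6*0 = 0)
P*c(-20) = 0*(2*(-20)*(7 + 2*(-20))) = 0*(2*(-20)*(7 - 40)) = 0*(2*(-20)*(-33)) = 0*1320 = 0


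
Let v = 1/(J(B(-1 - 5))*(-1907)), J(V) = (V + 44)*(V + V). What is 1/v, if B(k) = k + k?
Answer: 1464576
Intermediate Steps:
B(k) = 2*k
J(V) = 2*V*(44 + V) (J(V) = (44 + V)*(2*V) = 2*V*(44 + V))
v = 1/1464576 (v = 1/((2*(2*(-1 - 5))*(44 + 2*(-1 - 5)))*(-1907)) = 1/((2*(2*(-6))*(44 + 2*(-6)))*(-1907)) = 1/((2*(-12)*(44 - 12))*(-1907)) = 1/((2*(-12)*32)*(-1907)) = 1/(-768*(-1907)) = 1/1464576 ≈ 6.8279e-7)
1/v = 1/(1/1464576) = 1464576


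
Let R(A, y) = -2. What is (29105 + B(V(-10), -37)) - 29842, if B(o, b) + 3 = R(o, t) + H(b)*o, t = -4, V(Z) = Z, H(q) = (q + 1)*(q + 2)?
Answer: -13342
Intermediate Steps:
H(q) = (1 + q)*(2 + q)
B(o, b) = -5 + o*(2 + b² + 3*b) (B(o, b) = -3 + (-2 + (2 + b² + 3*b)*o) = -3 + (-2 + o*(2 + b² + 3*b)) = -5 + o*(2 + b² + 3*b))
(29105 + B(V(-10), -37)) - 29842 = (29105 + (-5 - 10*(2 + (-37)² + 3*(-37)))) - 29842 = (29105 + (-5 - 10*(2 + 1369 - 111))) - 29842 = (29105 + (-5 - 10*1260)) - 29842 = (29105 + (-5 - 12600)) - 29842 = (29105 - 12605) - 29842 = 16500 - 29842 = -13342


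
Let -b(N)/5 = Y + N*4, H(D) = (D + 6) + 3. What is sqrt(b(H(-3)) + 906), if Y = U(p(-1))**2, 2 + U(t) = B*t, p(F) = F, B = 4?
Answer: sqrt(606) ≈ 24.617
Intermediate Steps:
U(t) = -2 + 4*t
Y = 36 (Y = (-2 + 4*(-1))**2 = (-2 - 4)**2 = (-6)**2 = 36)
H(D) = 9 + D (H(D) = (6 + D) + 3 = 9 + D)
b(N) = -180 - 20*N (b(N) = -5*(36 + N*4) = -5*(36 + 4*N) = -180 - 20*N)
sqrt(b(H(-3)) + 906) = sqrt((-180 - 20*(9 - 3)) + 906) = sqrt((-180 - 20*6) + 906) = sqrt((-180 - 120) + 906) = sqrt(-300 + 906) = sqrt(606)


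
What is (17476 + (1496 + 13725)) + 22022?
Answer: 54719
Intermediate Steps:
(17476 + (1496 + 13725)) + 22022 = (17476 + 15221) + 22022 = 32697 + 22022 = 54719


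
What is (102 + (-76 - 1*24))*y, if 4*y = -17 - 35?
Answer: -26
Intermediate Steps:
y = -13 (y = (-17 - 35)/4 = (¼)*(-52) = -13)
(102 + (-76 - 1*24))*y = (102 + (-76 - 1*24))*(-13) = (102 + (-76 - 24))*(-13) = (102 - 100)*(-13) = 2*(-13) = -26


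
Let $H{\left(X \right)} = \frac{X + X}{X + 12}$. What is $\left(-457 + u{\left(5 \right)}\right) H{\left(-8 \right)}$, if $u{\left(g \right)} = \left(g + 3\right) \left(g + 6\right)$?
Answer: $1476$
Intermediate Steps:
$H{\left(X \right)} = \frac{2 X}{12 + X}$
$u{\left(g \right)} = \left(3 + g\right) \left(6 + g\right)$
$\left(-457 + u{\left(5 \right)}\right) H{\left(-8 \right)} = \left(-457 + \left(18 + 5^{2} + 9 \cdot 5\right)\right) 2 \left(-8\right) \frac{1}{12 - 8} = \left(-457 + \left(18 + 25 + 45\right)\right) 2 \left(-8\right) \frac{1}{4} = \left(-457 + 88\right) 2 \left(-8\right) \frac{1}{4} = \left(-369\right) \left(-4\right) = 1476$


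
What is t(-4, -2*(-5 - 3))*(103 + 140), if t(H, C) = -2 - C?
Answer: -4374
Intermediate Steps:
t(-4, -2*(-5 - 3))*(103 + 140) = (-2 - (-2)*(-5 - 3))*(103 + 140) = (-2 - (-2)*(-8))*243 = (-2 - 1*16)*243 = (-2 - 16)*243 = -18*243 = -4374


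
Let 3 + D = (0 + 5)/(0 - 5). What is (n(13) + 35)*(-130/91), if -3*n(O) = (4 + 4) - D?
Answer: -310/7 ≈ -44.286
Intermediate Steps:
D = -4 (D = -3 + (0 + 5)/(0 - 5) = -3 + 5/(-5) = -3 + 5*(-1/5) = -3 - 1 = -4)
n(O) = -4 (n(O) = -((4 + 4) - 1*(-4))/3 = -(8 + 4)/3 = -1/3*12 = -4)
(n(13) + 35)*(-130/91) = (-4 + 35)*(-130/91) = 31*(-130*1/91) = 31*(-10/7) = -310/7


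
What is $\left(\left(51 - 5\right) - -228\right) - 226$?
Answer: $48$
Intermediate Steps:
$\left(\left(51 - 5\right) - -228\right) - 226 = \left(\left(51 - 5\right) + 228\right) - 226 = \left(46 + 228\right) - 226 = 274 - 226 = 48$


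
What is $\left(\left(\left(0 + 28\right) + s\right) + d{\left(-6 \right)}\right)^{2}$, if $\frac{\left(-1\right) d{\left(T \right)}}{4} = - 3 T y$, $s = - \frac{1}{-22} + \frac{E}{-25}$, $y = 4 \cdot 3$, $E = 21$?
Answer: $\frac{211818096169}{302500} \approx 7.0023 \cdot 10^{5}$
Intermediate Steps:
$y = 12$
$s = - \frac{437}{550}$ ($s = - \frac{1}{-22} + \frac{21}{-25} = \left(-1\right) \left(- \frac{1}{22}\right) + 21 \left(- \frac{1}{25}\right) = \frac{1}{22} - \frac{21}{25} = - \frac{437}{550} \approx -0.79455$)
$d{\left(T \right)} = 144 T$ ($d{\left(T \right)} = - 4 - 3 T 12 = - 4 \left(- 36 T\right) = 144 T$)
$\left(\left(\left(0 + 28\right) + s\right) + d{\left(-6 \right)}\right)^{2} = \left(\left(\left(0 + 28\right) - \frac{437}{550}\right) + 144 \left(-6\right)\right)^{2} = \left(\left(28 - \frac{437}{550}\right) - 864\right)^{2} = \left(\frac{14963}{550} - 864\right)^{2} = \left(- \frac{460237}{550}\right)^{2} = \frac{211818096169}{302500}$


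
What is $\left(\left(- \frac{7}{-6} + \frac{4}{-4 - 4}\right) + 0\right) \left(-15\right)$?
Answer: $-10$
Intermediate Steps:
$\left(\left(- \frac{7}{-6} + \frac{4}{-4 - 4}\right) + 0\right) \left(-15\right) = \left(\left(\left(-7\right) \left(- \frac{1}{6}\right) + \frac{4}{-4 - 4}\right) + 0\right) \left(-15\right) = \left(\left(\frac{7}{6} + \frac{4}{-8}\right) + 0\right) \left(-15\right) = \left(\left(\frac{7}{6} + 4 \left(- \frac{1}{8}\right)\right) + 0\right) \left(-15\right) = \left(\left(\frac{7}{6} - \frac{1}{2}\right) + 0\right) \left(-15\right) = \left(\frac{2}{3} + 0\right) \left(-15\right) = \frac{2}{3} \left(-15\right) = -10$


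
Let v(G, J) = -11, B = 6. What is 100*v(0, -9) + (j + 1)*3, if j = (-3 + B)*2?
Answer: -1079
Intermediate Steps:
j = 6 (j = (-3 + 6)*2 = 3*2 = 6)
100*v(0, -9) + (j + 1)*3 = 100*(-11) + (6 + 1)*3 = -1100 + 7*3 = -1100 + 21 = -1079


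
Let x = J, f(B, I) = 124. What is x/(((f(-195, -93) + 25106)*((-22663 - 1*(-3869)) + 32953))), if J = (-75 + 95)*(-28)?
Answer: -56/35723157 ≈ -1.5676e-6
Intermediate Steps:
J = -560 (J = 20*(-28) = -560)
x = -560
x/(((f(-195, -93) + 25106)*((-22663 - 1*(-3869)) + 32953))) = -560*1/((124 + 25106)*((-22663 - 1*(-3869)) + 32953)) = -560*1/(25230*((-22663 + 3869) + 32953)) = -560*1/(25230*(-18794 + 32953)) = -560/(25230*14159) = -560/357231570 = -560*1/357231570 = -56/35723157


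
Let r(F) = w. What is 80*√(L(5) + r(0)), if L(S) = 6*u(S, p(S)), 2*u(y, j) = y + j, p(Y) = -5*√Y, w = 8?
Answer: 80*√(23 - 15*√5) ≈ 259.74*I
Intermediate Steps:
r(F) = 8
u(y, j) = j/2 + y/2 (u(y, j) = (y + j)/2 = (j + y)/2 = j/2 + y/2)
L(S) = -15*√S + 3*S (L(S) = 6*((-5*√S)/2 + S/2) = 6*(-5*√S/2 + S/2) = 6*(S/2 - 5*√S/2) = -15*√S + 3*S)
80*√(L(5) + r(0)) = 80*√((-15*√5 + 3*5) + 8) = 80*√((-15*√5 + 15) + 8) = 80*√((15 - 15*√5) + 8) = 80*√(23 - 15*√5)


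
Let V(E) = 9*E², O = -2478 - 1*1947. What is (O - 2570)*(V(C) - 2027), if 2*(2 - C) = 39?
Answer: -20404415/4 ≈ -5.1011e+6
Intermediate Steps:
O = -4425 (O = -2478 - 1947 = -4425)
C = -35/2 (C = 2 - ½*39 = 2 - 39/2 = -35/2 ≈ -17.500)
(O - 2570)*(V(C) - 2027) = (-4425 - 2570)*(9*(-35/2)² - 2027) = -6995*(9*(1225/4) - 2027) = -6995*(11025/4 - 2027) = -6995*2917/4 = -20404415/4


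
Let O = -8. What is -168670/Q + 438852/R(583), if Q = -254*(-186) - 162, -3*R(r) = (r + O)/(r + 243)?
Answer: -25600303494121/13536075 ≈ -1.8913e+6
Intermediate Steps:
R(r) = -(-8 + r)/(3*(243 + r)) (R(r) = -(r - 8)/(3*(r + 243)) = -(-8 + r)/(3*(243 + r)))
Q = 47082 (Q = 47244 - 162 = 47082)
-168670/Q + 438852/R(583) = -168670/47082 + 438852/(((8 - 1*583)/(3*(243 + 583)))) = -168670*1/47082 + 438852/(((1/3)*(8 - 583)/826)) = -84335/23541 + 438852/(((1/3)*(1/826)*(-575))) = -84335/23541 + 438852/(-575/2478) = -84335/23541 + 438852*(-2478/575) = -84335/23541 - 1087475256/575 = -25600303494121/13536075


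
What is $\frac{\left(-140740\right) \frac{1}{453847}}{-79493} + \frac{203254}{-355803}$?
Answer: $- \frac{7332878542729814}{12836539508340513} \approx -0.57125$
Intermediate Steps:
$\frac{\left(-140740\right) \frac{1}{453847}}{-79493} + \frac{203254}{-355803} = \left(-140740\right) \frac{1}{453847} \left(- \frac{1}{79493}\right) + 203254 \left(- \frac{1}{355803}\right) = \left(- \frac{140740}{453847}\right) \left(- \frac{1}{79493}\right) - \frac{203254}{355803} = \frac{140740}{36077659571} - \frac{203254}{355803} = - \frac{7332878542729814}{12836539508340513}$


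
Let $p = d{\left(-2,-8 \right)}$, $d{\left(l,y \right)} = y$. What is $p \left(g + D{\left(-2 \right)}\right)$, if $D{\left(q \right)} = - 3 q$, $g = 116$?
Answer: $-976$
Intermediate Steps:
$p = -8$
$p \left(g + D{\left(-2 \right)}\right) = - 8 \left(116 - -6\right) = - 8 \left(116 + 6\right) = \left(-8\right) 122 = -976$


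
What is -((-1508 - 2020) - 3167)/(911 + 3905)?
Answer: 6695/4816 ≈ 1.3902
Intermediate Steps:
-((-1508 - 2020) - 3167)/(911 + 3905) = -(-3528 - 3167)/4816 = -(-6695)/4816 = -1*(-6695/4816) = 6695/4816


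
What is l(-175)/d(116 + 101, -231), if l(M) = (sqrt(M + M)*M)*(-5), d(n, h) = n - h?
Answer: 625*I*sqrt(14)/64 ≈ 36.54*I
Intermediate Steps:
l(M) = -5*sqrt(2)*M**(3/2) (l(M) = (sqrt(2*M)*M)*(-5) = ((sqrt(2)*sqrt(M))*M)*(-5) = (sqrt(2)*M**(3/2))*(-5) = -5*sqrt(2)*M**(3/2))
l(-175)/d(116 + 101, -231) = (-5*sqrt(2)*(-175)**(3/2))/((116 + 101) - 1*(-231)) = (-5*sqrt(2)*(-875*I*sqrt(7)))/(217 + 231) = (4375*I*sqrt(14))/448 = (4375*I*sqrt(14))*(1/448) = 625*I*sqrt(14)/64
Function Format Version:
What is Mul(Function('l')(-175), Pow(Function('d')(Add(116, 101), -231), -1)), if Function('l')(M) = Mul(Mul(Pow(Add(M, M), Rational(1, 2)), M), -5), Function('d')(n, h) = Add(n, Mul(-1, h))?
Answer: Mul(Rational(625, 64), I, Pow(14, Rational(1, 2))) ≈ Mul(36.540, I)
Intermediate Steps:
Function('l')(M) = Mul(-5, Pow(2, Rational(1, 2)), Pow(M, Rational(3, 2))) (Function('l')(M) = Mul(Mul(Pow(Mul(2, M), Rational(1, 2)), M), -5) = Mul(Mul(Mul(Pow(2, Rational(1, 2)), Pow(M, Rational(1, 2))), M), -5) = Mul(Mul(Pow(2, Rational(1, 2)), Pow(M, Rational(3, 2))), -5) = Mul(-5, Pow(2, Rational(1, 2)), Pow(M, Rational(3, 2))))
Mul(Function('l')(-175), Pow(Function('d')(Add(116, 101), -231), -1)) = Mul(Mul(-5, Pow(2, Rational(1, 2)), Pow(-175, Rational(3, 2))), Pow(Add(Add(116, 101), Mul(-1, -231)), -1)) = Mul(Mul(-5, Pow(2, Rational(1, 2)), Mul(-875, I, Pow(7, Rational(1, 2)))), Pow(Add(217, 231), -1)) = Mul(Mul(4375, I, Pow(14, Rational(1, 2))), Pow(448, -1)) = Mul(Mul(4375, I, Pow(14, Rational(1, 2))), Rational(1, 448)) = Mul(Rational(625, 64), I, Pow(14, Rational(1, 2)))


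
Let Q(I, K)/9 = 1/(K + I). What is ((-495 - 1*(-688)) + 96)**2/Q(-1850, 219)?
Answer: -136222751/9 ≈ -1.5136e+7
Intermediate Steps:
Q(I, K) = 9/(I + K) (Q(I, K) = 9/(K + I) = 9/(I + K))
((-495 - 1*(-688)) + 96)**2/Q(-1850, 219) = ((-495 - 1*(-688)) + 96)**2/((9/(-1850 + 219))) = ((-495 + 688) + 96)**2/((9/(-1631))) = (193 + 96)**2/((9*(-1/1631))) = 289**2/(-9/1631) = 83521*(-1631/9) = -136222751/9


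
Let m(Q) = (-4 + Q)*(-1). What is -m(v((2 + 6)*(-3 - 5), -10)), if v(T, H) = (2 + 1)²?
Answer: 5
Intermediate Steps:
v(T, H) = 9 (v(T, H) = 3² = 9)
m(Q) = 4 - Q
-m(v((2 + 6)*(-3 - 5), -10)) = -(4 - 1*9) = -(4 - 9) = -1*(-5) = 5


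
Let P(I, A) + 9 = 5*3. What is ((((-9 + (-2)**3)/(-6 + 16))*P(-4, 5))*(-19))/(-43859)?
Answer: -969/219295 ≈ -0.0044187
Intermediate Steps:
P(I, A) = 6 (P(I, A) = -9 + 5*3 = -9 + 15 = 6)
((((-9 + (-2)**3)/(-6 + 16))*P(-4, 5))*(-19))/(-43859) = ((((-9 + (-2)**3)/(-6 + 16))*6)*(-19))/(-43859) = ((((-9 - 8)/10)*6)*(-19))*(-1/43859) = ((-17*1/10*6)*(-19))*(-1/43859) = (-17/10*6*(-19))*(-1/43859) = -51/5*(-19)*(-1/43859) = (969/5)*(-1/43859) = -969/219295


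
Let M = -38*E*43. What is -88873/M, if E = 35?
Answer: 88873/57190 ≈ 1.5540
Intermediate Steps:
M = -57190 (M = -38*35*43 = -1330*43 = -57190)
-88873/M = -88873/(-57190) = -88873*(-1/57190) = 88873/57190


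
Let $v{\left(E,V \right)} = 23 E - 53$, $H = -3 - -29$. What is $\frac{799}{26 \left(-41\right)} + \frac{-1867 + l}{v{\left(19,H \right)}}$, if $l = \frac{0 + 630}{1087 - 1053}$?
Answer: $- \frac{151226}{27183} \approx -5.5633$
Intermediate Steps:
$H = 26$ ($H = -3 + 29 = 26$)
$l = \frac{315}{17}$ ($l = \frac{630}{34} = 630 \cdot \frac{1}{34} = \frac{315}{17} \approx 18.529$)
$v{\left(E,V \right)} = -53 + 23 E$
$\frac{799}{26 \left(-41\right)} + \frac{-1867 + l}{v{\left(19,H \right)}} = \frac{799}{26 \left(-41\right)} + \frac{-1867 + \frac{315}{17}}{-53 + 23 \cdot 19} = \frac{799}{-1066} - \frac{31424}{17 \left(-53 + 437\right)} = 799 \left(- \frac{1}{1066}\right) - \frac{31424}{17 \cdot 384} = - \frac{799}{1066} - \frac{491}{102} = - \frac{151226}{27183}$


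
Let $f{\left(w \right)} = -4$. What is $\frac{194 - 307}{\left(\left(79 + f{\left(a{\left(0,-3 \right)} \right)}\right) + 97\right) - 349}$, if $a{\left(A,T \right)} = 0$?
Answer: $\frac{113}{177} \approx 0.63842$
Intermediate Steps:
$\frac{194 - 307}{\left(\left(79 + f{\left(a{\left(0,-3 \right)} \right)}\right) + 97\right) - 349} = \frac{194 - 307}{\left(\left(79 - 4\right) + 97\right) - 349} = - \frac{113}{\left(75 + 97\right) - 349} = - \frac{113}{172 - 349} = - \frac{113}{-177} = \left(-113\right) \left(- \frac{1}{177}\right) = \frac{113}{177}$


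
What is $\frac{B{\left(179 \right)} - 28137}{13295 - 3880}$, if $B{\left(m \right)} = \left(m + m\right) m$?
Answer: $\frac{1027}{269} \approx 3.8178$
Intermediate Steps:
$B{\left(m \right)} = 2 m^{2}$ ($B{\left(m \right)} = 2 m m = 2 m^{2}$)
$\frac{B{\left(179 \right)} - 28137}{13295 - 3880} = \frac{2 \cdot 179^{2} - 28137}{13295 - 3880} = \frac{2 \cdot 32041 - 28137}{9415} = \left(64082 - 28137\right) \frac{1}{9415} = 35945 \cdot \frac{1}{9415} = \frac{1027}{269}$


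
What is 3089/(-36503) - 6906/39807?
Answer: -125017847/484358307 ≈ -0.25811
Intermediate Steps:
3089/(-36503) - 6906/39807 = 3089*(-1/36503) - 6906*1/39807 = -3089/36503 - 2302/13269 = -125017847/484358307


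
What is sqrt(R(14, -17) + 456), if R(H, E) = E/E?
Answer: sqrt(457) ≈ 21.378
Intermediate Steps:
R(H, E) = 1
sqrt(R(14, -17) + 456) = sqrt(1 + 456) = sqrt(457)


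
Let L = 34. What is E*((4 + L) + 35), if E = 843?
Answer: 61539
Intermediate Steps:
E*((4 + L) + 35) = 843*((4 + 34) + 35) = 843*(38 + 35) = 843*73 = 61539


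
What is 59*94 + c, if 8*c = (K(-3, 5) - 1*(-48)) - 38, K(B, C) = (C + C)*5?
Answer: 11107/2 ≈ 5553.5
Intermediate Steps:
K(B, C) = 10*C (K(B, C) = (2*C)*5 = 10*C)
c = 15/2 (c = ((10*5 - 1*(-48)) - 38)/8 = ((50 + 48) - 38)/8 = (98 - 38)/8 = (⅛)*60 = 15/2 ≈ 7.5000)
59*94 + c = 59*94 + 15/2 = 5546 + 15/2 = 11107/2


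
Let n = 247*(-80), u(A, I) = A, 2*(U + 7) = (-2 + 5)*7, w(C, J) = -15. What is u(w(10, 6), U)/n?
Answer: 3/3952 ≈ 0.00075911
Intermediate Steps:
U = 7/2 (U = -7 + ((-2 + 5)*7)/2 = -7 + (3*7)/2 = -7 + (1/2)*21 = -7 + 21/2 = 7/2 ≈ 3.5000)
n = -19760
u(w(10, 6), U)/n = -15/(-19760) = -15*(-1/19760) = 3/3952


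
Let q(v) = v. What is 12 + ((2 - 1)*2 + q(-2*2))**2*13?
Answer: 64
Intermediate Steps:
12 + ((2 - 1)*2 + q(-2*2))**2*13 = 12 + ((2 - 1)*2 - 2*2)**2*13 = 12 + (1*2 - 4)**2*13 = 12 + (2 - 4)**2*13 = 12 + (-2)**2*13 = 12 + 4*13 = 12 + 52 = 64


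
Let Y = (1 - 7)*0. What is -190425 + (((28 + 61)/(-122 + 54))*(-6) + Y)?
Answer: -6474183/34 ≈ -1.9042e+5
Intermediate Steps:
Y = 0 (Y = -6*0 = 0)
-190425 + (((28 + 61)/(-122 + 54))*(-6) + Y) = -190425 + (((28 + 61)/(-122 + 54))*(-6) + 0) = -190425 + ((89/(-68))*(-6) + 0) = -190425 + ((89*(-1/68))*(-6) + 0) = -190425 + (-89/68*(-6) + 0) = -190425 + (267/34 + 0) = -190425 + 267/34 = -6474183/34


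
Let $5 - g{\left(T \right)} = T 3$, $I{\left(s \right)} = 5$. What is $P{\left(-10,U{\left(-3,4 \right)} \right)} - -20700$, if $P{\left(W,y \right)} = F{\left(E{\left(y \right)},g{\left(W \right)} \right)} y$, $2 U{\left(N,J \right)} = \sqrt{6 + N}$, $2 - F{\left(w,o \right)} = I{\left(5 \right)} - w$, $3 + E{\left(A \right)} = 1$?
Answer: $20700 - \frac{5 \sqrt{3}}{2} \approx 20696.0$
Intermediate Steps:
$E{\left(A \right)} = -2$ ($E{\left(A \right)} = -3 + 1 = -2$)
$g{\left(T \right)} = 5 - 3 T$ ($g{\left(T \right)} = 5 - T 3 = 5 - 3 T$)
$F{\left(w,o \right)} = -3 + w$ ($F{\left(w,o \right)} = 2 - \left(5 - w\right) = 2 + \left(-5 + w\right) = -3 + w$)
$U{\left(N,J \right)} = \frac{\sqrt{6 + N}}{2}$
$P{\left(W,y \right)} = - 5 y$ ($P{\left(W,y \right)} = \left(-3 - 2\right) y = - 5 y$)
$P{\left(-10,U{\left(-3,4 \right)} \right)} - -20700 = - 5 \frac{\sqrt{6 - 3}}{2} - -20700 = - 5 \frac{\sqrt{3}}{2} + 20700 = - \frac{5 \sqrt{3}}{2} + 20700 = 20700 - \frac{5 \sqrt{3}}{2}$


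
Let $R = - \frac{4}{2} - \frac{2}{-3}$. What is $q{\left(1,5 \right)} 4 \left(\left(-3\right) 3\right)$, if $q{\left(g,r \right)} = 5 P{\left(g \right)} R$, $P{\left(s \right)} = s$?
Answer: $240$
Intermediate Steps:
$R = - \frac{4}{3}$ ($R = \left(-4\right) \frac{1}{2} - - \frac{2}{3} = -2 + \frac{2}{3} = - \frac{4}{3} \approx -1.3333$)
$q{\left(g,r \right)} = - \frac{20 g}{3}$ ($q{\left(g,r \right)} = 5 g \left(- \frac{4}{3}\right) = - \frac{20 g}{3}$)
$q{\left(1,5 \right)} 4 \left(\left(-3\right) 3\right) = \left(- \frac{20}{3}\right) 1 \cdot 4 \left(\left(-3\right) 3\right) = \left(- \frac{20}{3}\right) 4 \left(-9\right) = \left(- \frac{80}{3}\right) \left(-9\right) = 240$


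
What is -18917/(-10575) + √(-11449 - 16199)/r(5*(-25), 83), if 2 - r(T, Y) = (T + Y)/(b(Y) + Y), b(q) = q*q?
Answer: 18917/10575 + 5312*I*√3/111 ≈ 1.7888 + 82.889*I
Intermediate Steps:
b(q) = q²
r(T, Y) = 2 - (T + Y)/(Y + Y²) (r(T, Y) = 2 - (T + Y)/(Y² + Y) = 2 - (T + Y)/(Y + Y²))
-18917/(-10575) + √(-11449 - 16199)/r(5*(-25), 83) = -18917/(-10575) + √(-11449 - 16199)/(((83 - 5*(-25) + 2*83²)/(83*(1 + 83)))) = -18917*(-1/10575) + √(-27648)/(((1/83)*(83 - 1*(-125) + 2*6889)/84)) = 18917/10575 + (96*I*√3)/(((1/83)*(1/84)*(83 + 125 + 13778))) = 18917/10575 + (96*I*√3)/(((1/83)*(1/84)*13986)) = 18917/10575 + (96*I*√3)/(333/166) = 18917/10575 + (96*I*√3)*(166/333) = 18917/10575 + 5312*I*√3/111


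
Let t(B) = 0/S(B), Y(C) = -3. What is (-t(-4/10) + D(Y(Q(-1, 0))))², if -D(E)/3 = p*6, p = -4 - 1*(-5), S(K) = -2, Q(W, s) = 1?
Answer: 324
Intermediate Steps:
p = 1 (p = -4 + 5 = 1)
t(B) = 0 (t(B) = 0/(-2) = 0*(-½) = 0)
D(E) = -18 (D(E) = -3*6 = -18)
(-t(-4/10) + D(Y(Q(-1, 0))))² = (-1*0 - 18)² = (0 - 18)² = (-18)² = 324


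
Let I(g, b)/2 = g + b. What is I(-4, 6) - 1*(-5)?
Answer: 9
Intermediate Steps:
I(g, b) = 2*b + 2*g (I(g, b) = 2*(g + b) = 2*(b + g) = 2*b + 2*g)
I(-4, 6) - 1*(-5) = (2*6 + 2*(-4)) - 1*(-5) = (12 - 8) + 5 = 4 + 5 = 9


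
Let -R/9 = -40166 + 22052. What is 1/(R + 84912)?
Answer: 1/247938 ≈ 4.0333e-6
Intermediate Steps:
R = 163026 (R = -9*(-40166 + 22052) = -9*(-18114) = 163026)
1/(R + 84912) = 1/(163026 + 84912) = 1/247938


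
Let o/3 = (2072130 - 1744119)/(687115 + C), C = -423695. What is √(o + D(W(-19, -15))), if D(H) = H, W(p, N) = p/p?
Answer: √82151017315/131710 ≈ 2.1761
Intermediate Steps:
W(p, N) = 1
o = 984033/263420 (o = 3*((2072130 - 1744119)/(687115 - 423695)) = 3*(328011/263420) = 984033/263420 ≈ 3.7356)
√(o + D(W(-19, -15))) = √(984033/263420 + 1) = √(1247453/263420) = √82151017315/131710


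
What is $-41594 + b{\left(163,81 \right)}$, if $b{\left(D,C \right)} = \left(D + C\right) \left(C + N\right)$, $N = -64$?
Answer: $-37446$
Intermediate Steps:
$b{\left(D,C \right)} = \left(-64 + C\right) \left(C + D\right)$ ($b{\left(D,C \right)} = \left(D + C\right) \left(C - 64\right) = \left(C + D\right) \left(-64 + C\right) = \left(-64 + C\right) \left(C + D\right)$)
$-41594 + b{\left(163,81 \right)} = -41594 + \left(81^{2} - 5184 - 10432 + 81 \cdot 163\right) = -41594 + \left(6561 - 5184 - 10432 + 13203\right) = -41594 + 4148 = -37446$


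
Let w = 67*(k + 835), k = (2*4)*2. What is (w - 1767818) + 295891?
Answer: -1414910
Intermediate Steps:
k = 16 (k = 8*2 = 16)
w = 57017 (w = 67*(16 + 835) = 67*851 = 57017)
(w - 1767818) + 295891 = (57017 - 1767818) + 295891 = -1710801 + 295891 = -1414910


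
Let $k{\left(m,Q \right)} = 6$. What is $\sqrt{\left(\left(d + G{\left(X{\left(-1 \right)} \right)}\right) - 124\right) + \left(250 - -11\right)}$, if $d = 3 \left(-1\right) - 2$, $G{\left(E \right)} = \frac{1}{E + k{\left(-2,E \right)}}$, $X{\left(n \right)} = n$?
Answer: $\frac{\sqrt{3305}}{5} \approx 11.498$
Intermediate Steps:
$G{\left(E \right)} = \frac{1}{6 + E}$ ($G{\left(E \right)} = \frac{1}{E + 6} = \frac{1}{6 + E}$)
$d = -5$ ($d = -3 - 2 = -5$)
$\sqrt{\left(\left(d + G{\left(X{\left(-1 \right)} \right)}\right) - 124\right) + \left(250 - -11\right)} = \sqrt{\left(\left(-5 + \frac{1}{6 - 1}\right) - 124\right) + \left(250 - -11\right)} = \sqrt{\left(\left(-5 + \frac{1}{5}\right) - 124\right) + \left(250 + 11\right)} = \sqrt{\left(\left(-5 + \frac{1}{5}\right) - 124\right) + 261} = \sqrt{\left(- \frac{24}{5} - 124\right) + 261} = \sqrt{- \frac{644}{5} + 261} = \sqrt{\frac{661}{5}} = \frac{\sqrt{3305}}{5}$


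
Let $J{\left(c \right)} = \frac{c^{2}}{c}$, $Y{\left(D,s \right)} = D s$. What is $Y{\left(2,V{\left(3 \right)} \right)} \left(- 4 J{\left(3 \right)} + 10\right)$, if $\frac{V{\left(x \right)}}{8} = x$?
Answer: $-96$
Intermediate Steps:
$V{\left(x \right)} = 8 x$
$J{\left(c \right)} = c$
$Y{\left(2,V{\left(3 \right)} \right)} \left(- 4 J{\left(3 \right)} + 10\right) = 2 \cdot 8 \cdot 3 \left(\left(-4\right) 3 + 10\right) = 2 \cdot 24 \left(-12 + 10\right) = 48 \left(-2\right) = -96$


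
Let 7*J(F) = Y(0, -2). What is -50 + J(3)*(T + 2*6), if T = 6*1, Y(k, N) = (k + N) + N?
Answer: -422/7 ≈ -60.286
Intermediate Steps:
Y(k, N) = k + 2*N (Y(k, N) = (N + k) + N = k + 2*N)
J(F) = -4/7 (J(F) = (0 + 2*(-2))/7 = (0 - 4)/7 = (⅐)*(-4) = -4/7)
T = 6
-50 + J(3)*(T + 2*6) = -50 - 4*(6 + 2*6)/7 = -50 - 4*(6 + 12)/7 = -50 - 4/7*18 = -50 - 72/7 = -422/7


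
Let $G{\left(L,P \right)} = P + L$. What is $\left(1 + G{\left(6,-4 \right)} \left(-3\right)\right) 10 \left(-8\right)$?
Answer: $400$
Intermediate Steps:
$G{\left(L,P \right)} = L + P$
$\left(1 + G{\left(6,-4 \right)} \left(-3\right)\right) 10 \left(-8\right) = \left(1 + \left(6 - 4\right) \left(-3\right)\right) 10 \left(-8\right) = \left(1 + 2 \left(-3\right)\right) 10 \left(-8\right) = \left(1 - 6\right) 10 \left(-8\right) = \left(-5\right) 10 \left(-8\right) = \left(-50\right) \left(-8\right) = 400$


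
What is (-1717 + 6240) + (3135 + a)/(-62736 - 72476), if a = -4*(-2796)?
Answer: 611549557/135212 ≈ 4522.9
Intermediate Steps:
a = 11184
(-1717 + 6240) + (3135 + a)/(-62736 - 72476) = (-1717 + 6240) + (3135 + 11184)/(-62736 - 72476) = 4523 + 14319/(-135212) = 4523 + 14319*(-1/135212) = 4523 - 14319/135212 = 611549557/135212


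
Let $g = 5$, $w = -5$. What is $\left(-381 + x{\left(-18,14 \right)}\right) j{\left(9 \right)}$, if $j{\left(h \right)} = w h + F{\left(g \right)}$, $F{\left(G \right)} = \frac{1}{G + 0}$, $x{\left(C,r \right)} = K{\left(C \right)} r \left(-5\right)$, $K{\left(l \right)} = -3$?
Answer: $\frac{38304}{5} \approx 7660.8$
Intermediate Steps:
$x{\left(C,r \right)} = 15 r$ ($x{\left(C,r \right)} = - 3 r \left(-5\right) = 15 r$)
$F{\left(G \right)} = \frac{1}{G}$
$j{\left(h \right)} = \frac{1}{5} - 5 h$ ($j{\left(h \right)} = - 5 h + \frac{1}{5} = \frac{1}{5} - 5 h$)
$\left(-381 + x{\left(-18,14 \right)}\right) j{\left(9 \right)} = \left(-381 + 15 \cdot 14\right) \left(\frac{1}{5} - 45\right) = \left(-381 + 210\right) \left(\frac{1}{5} - 45\right) = \left(-171\right) \left(- \frac{224}{5}\right) = \frac{38304}{5}$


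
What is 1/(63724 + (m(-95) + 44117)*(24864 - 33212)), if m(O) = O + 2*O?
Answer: -1/365845812 ≈ -2.7334e-9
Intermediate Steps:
m(O) = 3*O
1/(63724 + (m(-95) + 44117)*(24864 - 33212)) = 1/(63724 + (3*(-95) + 44117)*(24864 - 33212)) = 1/(63724 + (-285 + 44117)*(-8348)) = 1/(63724 + 43832*(-8348)) = 1/(63724 - 365909536) = 1/(-365845812) = -1/365845812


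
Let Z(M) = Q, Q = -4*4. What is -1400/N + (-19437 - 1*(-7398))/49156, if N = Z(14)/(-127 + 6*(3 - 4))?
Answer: -572064989/49156 ≈ -11638.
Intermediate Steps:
Q = -16
Z(M) = -16
N = 16/133 (N = -16/(-127 + 6*(3 - 4)) = -16/(-127 + 6*(-1)) = -16/(-127 - 6) = -16/(-133) = -1/133*(-16) = 16/133 ≈ 0.12030)
-1400/N + (-19437 - 1*(-7398))/49156 = -1400/16/133 + (-19437 - 1*(-7398))/49156 = -1400*133/16 + (-19437 + 7398)*(1/49156) = -23275/2 - 12039*1/49156 = -23275/2 - 12039/49156 = -572064989/49156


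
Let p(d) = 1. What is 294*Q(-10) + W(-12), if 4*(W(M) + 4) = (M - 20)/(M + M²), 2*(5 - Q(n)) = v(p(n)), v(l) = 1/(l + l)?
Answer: 91901/66 ≈ 1392.4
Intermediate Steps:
v(l) = 1/(2*l)
Q(n) = 19/4 (Q(n) = 5 - 1/(4*1) = 5 - 1/4 = 5 - ½*½ = 5 - ¼ = 19/4)
W(M) = -4 + (-20 + M)/(4*(M + M²)) (W(M) = -4 + ((M - 20)/(M + M²))/4 = -4 + ((-20 + M)/(M + M²))/4 = -4 + (-20 + M)/(4*(M + M²)))
294*Q(-10) + W(-12) = 294*(19/4) + (¼)*(-20 - 16*(-12)² - 15*(-12))/(-12*(1 - 12)) = 2793/2 + (¼)*(-1/12)*(-20 - 16*144 + 180)/(-11) = 2793/2 + (¼)*(-1/12)*(-1/11)*(-20 - 2304 + 180) = 2793/2 + (¼)*(-1/12)*(-1/11)*(-2144) = 2793/2 - 134/33 = 91901/66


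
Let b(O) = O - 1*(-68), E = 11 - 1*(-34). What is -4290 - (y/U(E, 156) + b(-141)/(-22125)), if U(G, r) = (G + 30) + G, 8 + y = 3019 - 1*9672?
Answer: -249835203/59000 ≈ -4234.5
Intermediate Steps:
y = -6661 (y = -8 + (3019 - 1*9672) = -8 + (3019 - 9672) = -8 - 6653 = -6661)
E = 45 (E = 11 + 34 = 45)
b(O) = 68 + O (b(O) = O + 68 = 68 + O)
U(G, r) = 30 + 2*G (U(G, r) = (30 + G) + G = 30 + 2*G)
-4290 - (y/U(E, 156) + b(-141)/(-22125)) = -4290 - (-6661/(30 + 2*45) + (68 - 141)/(-22125)) = -4290 - (-6661/(30 + 90) - 73*(-1/22125)) = -4290 - (-6661/120 + 73/22125) = -4290 - 1*(-3274797/59000) = -4290 + 3274797/59000 = -249835203/59000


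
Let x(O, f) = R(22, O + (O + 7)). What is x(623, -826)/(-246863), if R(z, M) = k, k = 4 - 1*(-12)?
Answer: -16/246863 ≈ -6.4813e-5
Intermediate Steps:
k = 16 (k = 4 + 12 = 16)
R(z, M) = 16
x(O, f) = 16
x(623, -826)/(-246863) = 16/(-246863) = 16*(-1/246863) = -16/246863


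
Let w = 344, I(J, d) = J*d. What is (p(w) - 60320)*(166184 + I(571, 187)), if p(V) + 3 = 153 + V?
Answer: -16330164786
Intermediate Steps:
p(V) = 150 + V (p(V) = -3 + (153 + V) = 150 + V)
(p(w) - 60320)*(166184 + I(571, 187)) = ((150 + 344) - 60320)*(166184 + 571*187) = (494 - 60320)*(166184 + 106777) = -59826*272961 = -16330164786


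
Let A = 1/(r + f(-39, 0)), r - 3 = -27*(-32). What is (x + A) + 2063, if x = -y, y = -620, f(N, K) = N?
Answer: 2221525/828 ≈ 2683.0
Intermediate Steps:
r = 867 (r = 3 - 27*(-32) = 3 + 864 = 867)
x = 620 (x = -1*(-620) = 620)
A = 1/828 (A = 1/(867 - 39) = 1/828 ≈ 0.0012077)
(x + A) + 2063 = (620 + 1/828) + 2063 = 513361/828 + 2063 = 2221525/828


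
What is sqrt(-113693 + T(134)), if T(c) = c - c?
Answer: I*sqrt(113693) ≈ 337.18*I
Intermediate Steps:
T(c) = 0
sqrt(-113693 + T(134)) = sqrt(-113693 + 0) = sqrt(-113693) = I*sqrt(113693)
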